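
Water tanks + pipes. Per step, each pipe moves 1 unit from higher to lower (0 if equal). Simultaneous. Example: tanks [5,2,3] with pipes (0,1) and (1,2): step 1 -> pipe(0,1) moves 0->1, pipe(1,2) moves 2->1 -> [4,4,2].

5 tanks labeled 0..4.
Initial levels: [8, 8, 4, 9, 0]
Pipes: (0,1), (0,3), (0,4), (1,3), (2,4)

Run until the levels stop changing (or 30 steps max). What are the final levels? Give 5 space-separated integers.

Answer: 7 5 6 6 5

Derivation:
Step 1: flows [0=1,3->0,0->4,3->1,2->4] -> levels [8 9 3 7 2]
Step 2: flows [1->0,0->3,0->4,1->3,2->4] -> levels [7 7 2 9 4]
Step 3: flows [0=1,3->0,0->4,3->1,4->2] -> levels [7 8 3 7 4]
Step 4: flows [1->0,0=3,0->4,1->3,4->2] -> levels [7 6 4 8 4]
Step 5: flows [0->1,3->0,0->4,3->1,2=4] -> levels [6 8 4 6 5]
Step 6: flows [1->0,0=3,0->4,1->3,4->2] -> levels [6 6 5 7 5]
Step 7: flows [0=1,3->0,0->4,3->1,2=4] -> levels [6 7 5 5 6]
Step 8: flows [1->0,0->3,0=4,1->3,4->2] -> levels [6 5 6 7 5]
Step 9: flows [0->1,3->0,0->4,3->1,2->4] -> levels [5 7 5 5 7]
Step 10: flows [1->0,0=3,4->0,1->3,4->2] -> levels [7 5 6 6 5]
Step 11: flows [0->1,0->3,0->4,3->1,2->4] -> levels [4 7 5 6 7]
Step 12: flows [1->0,3->0,4->0,1->3,4->2] -> levels [7 5 6 6 5]
  -> period-2 cycle: step 12 state = step 10 state; never stabilizes
  -> state at step 30: (30-10) mod 2 = 0, same as step 10 -> [7 5 6 6 5]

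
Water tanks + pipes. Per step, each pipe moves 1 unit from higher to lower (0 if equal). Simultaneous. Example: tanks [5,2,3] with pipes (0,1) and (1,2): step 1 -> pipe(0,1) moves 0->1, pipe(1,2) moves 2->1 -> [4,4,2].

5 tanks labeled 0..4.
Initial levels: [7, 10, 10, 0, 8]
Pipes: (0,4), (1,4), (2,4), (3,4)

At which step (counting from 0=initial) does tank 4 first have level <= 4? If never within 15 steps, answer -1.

Answer: -1

Derivation:
Step 1: flows [4->0,1->4,2->4,4->3] -> levels [8 9 9 1 8]
Step 2: flows [0=4,1->4,2->4,4->3] -> levels [8 8 8 2 9]
Step 3: flows [4->0,4->1,4->2,4->3] -> levels [9 9 9 3 5]
Step 4: flows [0->4,1->4,2->4,4->3] -> levels [8 8 8 4 7]
Step 5: flows [0->4,1->4,2->4,4->3] -> levels [7 7 7 5 9]
Step 6: flows [4->0,4->1,4->2,4->3] -> levels [8 8 8 6 5]
Step 7: flows [0->4,1->4,2->4,3->4] -> levels [7 7 7 5 9]
  -> period-2 cycle (repeats step 5); tank 4 never drops to <=4
Tank 4 never reaches <=4 within 15 steps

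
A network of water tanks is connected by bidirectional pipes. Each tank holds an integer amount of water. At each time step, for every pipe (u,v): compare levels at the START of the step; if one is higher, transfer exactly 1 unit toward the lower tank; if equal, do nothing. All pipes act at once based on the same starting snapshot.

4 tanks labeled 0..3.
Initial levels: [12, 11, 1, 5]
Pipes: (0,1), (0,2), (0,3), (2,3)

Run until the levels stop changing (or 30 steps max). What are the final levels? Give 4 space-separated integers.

Step 1: flows [0->1,0->2,0->3,3->2] -> levels [9 12 3 5]
Step 2: flows [1->0,0->2,0->3,3->2] -> levels [8 11 5 5]
Step 3: flows [1->0,0->2,0->3,2=3] -> levels [7 10 6 6]
Step 4: flows [1->0,0->2,0->3,2=3] -> levels [6 9 7 7]
Step 5: flows [1->0,2->0,3->0,2=3] -> levels [9 8 6 6]
Step 6: flows [0->1,0->2,0->3,2=3] -> levels [6 9 7 7]
  -> period-2 cycle: step 6 state = step 4 state; never stabilizes
  -> state at step 30: (30-4) mod 2 = 0, same as step 4 -> [6 9 7 7]

Answer: 6 9 7 7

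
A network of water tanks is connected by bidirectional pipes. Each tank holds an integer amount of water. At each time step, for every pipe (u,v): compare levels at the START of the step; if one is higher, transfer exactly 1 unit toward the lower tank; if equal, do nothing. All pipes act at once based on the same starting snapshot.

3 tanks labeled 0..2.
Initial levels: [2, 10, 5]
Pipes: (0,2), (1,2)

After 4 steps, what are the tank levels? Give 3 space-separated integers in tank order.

Step 1: flows [2->0,1->2] -> levels [3 9 5]
Step 2: flows [2->0,1->2] -> levels [4 8 5]
Step 3: flows [2->0,1->2] -> levels [5 7 5]
Step 4: flows [0=2,1->2] -> levels [5 6 6]

Answer: 5 6 6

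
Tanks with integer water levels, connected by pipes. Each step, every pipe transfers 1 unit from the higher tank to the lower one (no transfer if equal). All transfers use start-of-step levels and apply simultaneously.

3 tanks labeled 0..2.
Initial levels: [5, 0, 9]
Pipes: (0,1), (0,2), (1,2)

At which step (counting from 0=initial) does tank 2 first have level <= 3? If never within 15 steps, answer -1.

Answer: -1

Derivation:
Step 1: flows [0->1,2->0,2->1] -> levels [5 2 7]
Step 2: flows [0->1,2->0,2->1] -> levels [5 4 5]
Step 3: flows [0->1,0=2,2->1] -> levels [4 6 4]
Step 4: flows [1->0,0=2,1->2] -> levels [5 4 5]
  -> period-2 cycle (repeats step 2); tank 2 never drops to <=3
Tank 2 never reaches <=3 within 15 steps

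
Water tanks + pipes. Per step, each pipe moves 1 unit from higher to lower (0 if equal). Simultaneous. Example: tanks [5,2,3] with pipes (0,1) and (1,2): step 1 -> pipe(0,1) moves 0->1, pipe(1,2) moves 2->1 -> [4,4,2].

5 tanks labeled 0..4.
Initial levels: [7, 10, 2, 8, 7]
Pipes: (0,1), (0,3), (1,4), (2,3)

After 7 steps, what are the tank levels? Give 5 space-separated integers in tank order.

Step 1: flows [1->0,3->0,1->4,3->2] -> levels [9 8 3 6 8]
Step 2: flows [0->1,0->3,1=4,3->2] -> levels [7 9 4 6 8]
Step 3: flows [1->0,0->3,1->4,3->2] -> levels [7 7 5 6 9]
Step 4: flows [0=1,0->3,4->1,3->2] -> levels [6 8 6 6 8]
Step 5: flows [1->0,0=3,1=4,2=3] -> levels [7 7 6 6 8]
Step 6: flows [0=1,0->3,4->1,2=3] -> levels [6 8 6 7 7]
Step 7: flows [1->0,3->0,1->4,3->2] -> levels [8 6 7 5 8]

Answer: 8 6 7 5 8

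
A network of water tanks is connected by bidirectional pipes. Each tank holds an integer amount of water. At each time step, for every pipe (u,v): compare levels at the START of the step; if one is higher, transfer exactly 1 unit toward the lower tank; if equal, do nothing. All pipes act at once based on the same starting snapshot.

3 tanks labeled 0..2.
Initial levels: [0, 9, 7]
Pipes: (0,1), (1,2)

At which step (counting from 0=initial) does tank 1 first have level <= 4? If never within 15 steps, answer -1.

Step 1: flows [1->0,1->2] -> levels [1 7 8]
Step 2: flows [1->0,2->1] -> levels [2 7 7]
Step 3: flows [1->0,1=2] -> levels [3 6 7]
Step 4: flows [1->0,2->1] -> levels [4 6 6]
Step 5: flows [1->0,1=2] -> levels [5 5 6]
Step 6: flows [0=1,2->1] -> levels [5 6 5]
Step 7: flows [1->0,1->2] -> levels [6 4 6]
Tank 1 first reaches <=4 at step 7

Answer: 7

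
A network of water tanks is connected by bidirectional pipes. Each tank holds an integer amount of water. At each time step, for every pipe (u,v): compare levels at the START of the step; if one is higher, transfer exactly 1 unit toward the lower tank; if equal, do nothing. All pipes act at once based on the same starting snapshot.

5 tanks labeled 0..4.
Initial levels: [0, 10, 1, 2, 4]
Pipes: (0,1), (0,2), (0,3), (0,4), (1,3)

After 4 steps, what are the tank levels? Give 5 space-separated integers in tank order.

Step 1: flows [1->0,2->0,3->0,4->0,1->3] -> levels [4 8 0 2 3]
Step 2: flows [1->0,0->2,0->3,0->4,1->3] -> levels [2 6 1 4 4]
Step 3: flows [1->0,0->2,3->0,4->0,1->3] -> levels [4 4 2 4 3]
Step 4: flows [0=1,0->2,0=3,0->4,1=3] -> levels [2 4 3 4 4]

Answer: 2 4 3 4 4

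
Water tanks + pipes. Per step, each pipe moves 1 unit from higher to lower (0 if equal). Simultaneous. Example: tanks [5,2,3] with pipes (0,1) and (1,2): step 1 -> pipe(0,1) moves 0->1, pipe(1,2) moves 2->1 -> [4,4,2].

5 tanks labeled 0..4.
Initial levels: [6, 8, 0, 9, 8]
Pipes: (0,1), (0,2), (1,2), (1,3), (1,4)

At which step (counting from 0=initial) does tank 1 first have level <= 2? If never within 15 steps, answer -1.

Step 1: flows [1->0,0->2,1->2,3->1,1=4] -> levels [6 7 2 8 8]
Step 2: flows [1->0,0->2,1->2,3->1,4->1] -> levels [6 7 4 7 7]
Step 3: flows [1->0,0->2,1->2,1=3,1=4] -> levels [6 5 6 7 7]
Step 4: flows [0->1,0=2,2->1,3->1,4->1] -> levels [5 9 5 6 6]
Step 5: flows [1->0,0=2,1->2,1->3,1->4] -> levels [6 5 6 7 7]
  -> period-2 cycle (repeats step 3); tank 1 never drops to <=2
Tank 1 never reaches <=2 within 15 steps

Answer: -1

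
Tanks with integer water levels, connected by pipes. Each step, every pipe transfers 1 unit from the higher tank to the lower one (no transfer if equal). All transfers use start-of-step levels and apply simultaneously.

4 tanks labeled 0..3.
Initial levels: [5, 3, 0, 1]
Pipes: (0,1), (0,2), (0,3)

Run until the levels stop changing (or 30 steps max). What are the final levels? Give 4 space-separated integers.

Step 1: flows [0->1,0->2,0->3] -> levels [2 4 1 2]
Step 2: flows [1->0,0->2,0=3] -> levels [2 3 2 2]
Step 3: flows [1->0,0=2,0=3] -> levels [3 2 2 2]
Step 4: flows [0->1,0->2,0->3] -> levels [0 3 3 3]
Step 5: flows [1->0,2->0,3->0] -> levels [3 2 2 2]
  -> period-2 cycle: step 5 state = step 3 state; never stabilizes
  -> state at step 30: (30-3) mod 2 = 1, same as step 4 -> [0 3 3 3]

Answer: 0 3 3 3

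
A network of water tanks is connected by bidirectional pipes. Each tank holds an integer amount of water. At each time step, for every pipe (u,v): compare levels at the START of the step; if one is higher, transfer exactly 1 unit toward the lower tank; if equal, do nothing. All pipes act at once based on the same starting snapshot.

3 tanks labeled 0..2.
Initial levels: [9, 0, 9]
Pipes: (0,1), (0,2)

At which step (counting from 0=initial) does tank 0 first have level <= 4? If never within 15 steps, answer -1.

Step 1: flows [0->1,0=2] -> levels [8 1 9]
Step 2: flows [0->1,2->0] -> levels [8 2 8]
Step 3: flows [0->1,0=2] -> levels [7 3 8]
Step 4: flows [0->1,2->0] -> levels [7 4 7]
Step 5: flows [0->1,0=2] -> levels [6 5 7]
Step 6: flows [0->1,2->0] -> levels [6 6 6]
Step 7: flows [0=1,0=2] -> levels [6 6 6]
  -> stable; tank 0 stays at 6 > 4
Tank 0 never reaches <=4 within 15 steps

Answer: -1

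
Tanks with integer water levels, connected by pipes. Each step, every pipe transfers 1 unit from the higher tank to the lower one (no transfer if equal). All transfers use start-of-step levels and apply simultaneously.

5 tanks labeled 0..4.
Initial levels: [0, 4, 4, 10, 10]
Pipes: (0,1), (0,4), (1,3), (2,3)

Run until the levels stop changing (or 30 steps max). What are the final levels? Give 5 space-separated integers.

Step 1: flows [1->0,4->0,3->1,3->2] -> levels [2 4 5 8 9]
Step 2: flows [1->0,4->0,3->1,3->2] -> levels [4 4 6 6 8]
Step 3: flows [0=1,4->0,3->1,2=3] -> levels [5 5 6 5 7]
Step 4: flows [0=1,4->0,1=3,2->3] -> levels [6 5 5 6 6]
Step 5: flows [0->1,0=4,3->1,3->2] -> levels [5 7 6 4 6]
Step 6: flows [1->0,4->0,1->3,2->3] -> levels [7 5 5 6 5]
Step 7: flows [0->1,0->4,3->1,3->2] -> levels [5 7 6 4 6]
  -> period-2 cycle: step 7 state = step 5 state; never stabilizes
  -> state at step 30: (30-5) mod 2 = 1, same as step 6 -> [7 5 5 6 5]

Answer: 7 5 5 6 5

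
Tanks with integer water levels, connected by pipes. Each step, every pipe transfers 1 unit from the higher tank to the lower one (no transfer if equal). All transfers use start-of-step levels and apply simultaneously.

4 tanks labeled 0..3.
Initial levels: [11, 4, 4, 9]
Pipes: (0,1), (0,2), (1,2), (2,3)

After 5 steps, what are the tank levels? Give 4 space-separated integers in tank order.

Step 1: flows [0->1,0->2,1=2,3->2] -> levels [9 5 6 8]
Step 2: flows [0->1,0->2,2->1,3->2] -> levels [7 7 7 7]
Step 3: flows [0=1,0=2,1=2,2=3] -> levels [7 7 7 7]
  -> stable; steps 4..5 unchanged -> [7 7 7 7]

Answer: 7 7 7 7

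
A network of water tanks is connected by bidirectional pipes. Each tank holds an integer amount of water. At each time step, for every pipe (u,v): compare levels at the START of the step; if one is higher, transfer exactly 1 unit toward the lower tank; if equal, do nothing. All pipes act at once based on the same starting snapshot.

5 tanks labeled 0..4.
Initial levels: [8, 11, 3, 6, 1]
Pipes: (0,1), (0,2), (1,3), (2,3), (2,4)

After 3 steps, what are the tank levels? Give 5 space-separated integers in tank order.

Answer: 6 7 6 6 4

Derivation:
Step 1: flows [1->0,0->2,1->3,3->2,2->4] -> levels [8 9 4 6 2]
Step 2: flows [1->0,0->2,1->3,3->2,2->4] -> levels [8 7 5 6 3]
Step 3: flows [0->1,0->2,1->3,3->2,2->4] -> levels [6 7 6 6 4]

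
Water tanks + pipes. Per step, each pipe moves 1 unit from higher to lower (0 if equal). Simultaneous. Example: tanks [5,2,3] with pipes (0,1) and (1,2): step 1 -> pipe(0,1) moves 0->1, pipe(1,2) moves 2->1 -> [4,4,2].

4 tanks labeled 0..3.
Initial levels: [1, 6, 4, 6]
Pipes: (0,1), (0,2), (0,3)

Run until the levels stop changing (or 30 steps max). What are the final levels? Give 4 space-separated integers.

Step 1: flows [1->0,2->0,3->0] -> levels [4 5 3 5]
Step 2: flows [1->0,0->2,3->0] -> levels [5 4 4 4]
Step 3: flows [0->1,0->2,0->3] -> levels [2 5 5 5]
Step 4: flows [1->0,2->0,3->0] -> levels [5 4 4 4]
  -> period-2 cycle: step 4 state = step 2 state; never stabilizes
  -> state at step 30: (30-2) mod 2 = 0, same as step 2 -> [5 4 4 4]

Answer: 5 4 4 4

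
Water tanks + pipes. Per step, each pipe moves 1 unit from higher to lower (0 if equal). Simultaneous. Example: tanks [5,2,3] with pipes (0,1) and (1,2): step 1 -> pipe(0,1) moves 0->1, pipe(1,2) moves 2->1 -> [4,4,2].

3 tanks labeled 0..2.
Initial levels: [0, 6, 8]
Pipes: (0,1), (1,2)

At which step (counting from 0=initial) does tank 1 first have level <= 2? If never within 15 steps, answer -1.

Answer: -1

Derivation:
Step 1: flows [1->0,2->1] -> levels [1 6 7]
Step 2: flows [1->0,2->1] -> levels [2 6 6]
Step 3: flows [1->0,1=2] -> levels [3 5 6]
Step 4: flows [1->0,2->1] -> levels [4 5 5]
Step 5: flows [1->0,1=2] -> levels [5 4 5]
Step 6: flows [0->1,2->1] -> levels [4 6 4]
Step 7: flows [1->0,1->2] -> levels [5 4 5]
  -> period-2 cycle (repeats step 5); tank 1 never drops to <=2
Tank 1 never reaches <=2 within 15 steps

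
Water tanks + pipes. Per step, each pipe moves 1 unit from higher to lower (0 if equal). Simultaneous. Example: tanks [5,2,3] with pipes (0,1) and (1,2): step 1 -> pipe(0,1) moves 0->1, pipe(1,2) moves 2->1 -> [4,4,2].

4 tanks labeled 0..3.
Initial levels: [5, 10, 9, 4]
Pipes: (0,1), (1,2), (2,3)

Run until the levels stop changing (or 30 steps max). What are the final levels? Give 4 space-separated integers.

Step 1: flows [1->0,1->2,2->3] -> levels [6 8 9 5]
Step 2: flows [1->0,2->1,2->3] -> levels [7 8 7 6]
Step 3: flows [1->0,1->2,2->3] -> levels [8 6 7 7]
Step 4: flows [0->1,2->1,2=3] -> levels [7 8 6 7]
Step 5: flows [1->0,1->2,3->2] -> levels [8 6 8 6]
Step 6: flows [0->1,2->1,2->3] -> levels [7 8 6 7]
  -> period-2 cycle: step 6 state = step 4 state; never stabilizes
  -> state at step 30: (30-4) mod 2 = 0, same as step 4 -> [7 8 6 7]

Answer: 7 8 6 7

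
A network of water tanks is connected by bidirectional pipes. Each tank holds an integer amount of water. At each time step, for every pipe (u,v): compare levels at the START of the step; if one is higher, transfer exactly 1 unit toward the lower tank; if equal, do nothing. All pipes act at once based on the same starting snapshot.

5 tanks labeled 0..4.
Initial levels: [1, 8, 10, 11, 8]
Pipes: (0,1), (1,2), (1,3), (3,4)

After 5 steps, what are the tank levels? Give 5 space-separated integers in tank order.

Step 1: flows [1->0,2->1,3->1,3->4] -> levels [2 9 9 9 9]
Step 2: flows [1->0,1=2,1=3,3=4] -> levels [3 8 9 9 9]
Step 3: flows [1->0,2->1,3->1,3=4] -> levels [4 9 8 8 9]
Step 4: flows [1->0,1->2,1->3,4->3] -> levels [5 6 9 10 8]
Step 5: flows [1->0,2->1,3->1,3->4] -> levels [6 7 8 8 9]

Answer: 6 7 8 8 9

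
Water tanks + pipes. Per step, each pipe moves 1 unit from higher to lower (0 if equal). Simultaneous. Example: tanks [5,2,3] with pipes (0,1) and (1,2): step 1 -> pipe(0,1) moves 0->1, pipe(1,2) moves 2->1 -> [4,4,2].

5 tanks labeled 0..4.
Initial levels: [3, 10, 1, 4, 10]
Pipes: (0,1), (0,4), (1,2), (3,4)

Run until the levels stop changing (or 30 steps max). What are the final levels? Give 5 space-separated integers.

Step 1: flows [1->0,4->0,1->2,4->3] -> levels [5 8 2 5 8]
Step 2: flows [1->0,4->0,1->2,4->3] -> levels [7 6 3 6 6]
Step 3: flows [0->1,0->4,1->2,3=4] -> levels [5 6 4 6 7]
Step 4: flows [1->0,4->0,1->2,4->3] -> levels [7 4 5 7 5]
Step 5: flows [0->1,0->4,2->1,3->4] -> levels [5 6 4 6 7]
  -> period-2 cycle: step 5 state = step 3 state; never stabilizes
  -> state at step 30: (30-3) mod 2 = 1, same as step 4 -> [7 4 5 7 5]

Answer: 7 4 5 7 5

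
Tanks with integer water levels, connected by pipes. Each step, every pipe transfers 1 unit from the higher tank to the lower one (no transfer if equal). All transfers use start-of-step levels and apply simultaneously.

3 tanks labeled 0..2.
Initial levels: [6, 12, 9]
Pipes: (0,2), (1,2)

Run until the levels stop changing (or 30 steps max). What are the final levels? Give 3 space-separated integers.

Step 1: flows [2->0,1->2] -> levels [7 11 9]
Step 2: flows [2->0,1->2] -> levels [8 10 9]
Step 3: flows [2->0,1->2] -> levels [9 9 9]
Step 4: flows [0=2,1=2] -> levels [9 9 9]
  -> stable (no change)

Answer: 9 9 9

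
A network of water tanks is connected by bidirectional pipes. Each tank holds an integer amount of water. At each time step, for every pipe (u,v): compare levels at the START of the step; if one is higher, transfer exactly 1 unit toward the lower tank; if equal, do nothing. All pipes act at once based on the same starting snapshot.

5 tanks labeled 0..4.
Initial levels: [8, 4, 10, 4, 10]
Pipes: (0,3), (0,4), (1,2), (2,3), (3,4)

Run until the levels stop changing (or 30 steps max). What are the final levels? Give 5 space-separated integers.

Step 1: flows [0->3,4->0,2->1,2->3,4->3] -> levels [8 5 8 7 8]
Step 2: flows [0->3,0=4,2->1,2->3,4->3] -> levels [7 6 6 10 7]
Step 3: flows [3->0,0=4,1=2,3->2,3->4] -> levels [8 6 7 7 8]
Step 4: flows [0->3,0=4,2->1,2=3,4->3] -> levels [7 7 6 9 7]
Step 5: flows [3->0,0=4,1->2,3->2,3->4] -> levels [8 6 8 6 8]
Step 6: flows [0->3,0=4,2->1,2->3,4->3] -> levels [7 7 6 9 7]
  -> period-2 cycle: step 6 state = step 4 state; never stabilizes
  -> state at step 30: (30-4) mod 2 = 0, same as step 4 -> [7 7 6 9 7]

Answer: 7 7 6 9 7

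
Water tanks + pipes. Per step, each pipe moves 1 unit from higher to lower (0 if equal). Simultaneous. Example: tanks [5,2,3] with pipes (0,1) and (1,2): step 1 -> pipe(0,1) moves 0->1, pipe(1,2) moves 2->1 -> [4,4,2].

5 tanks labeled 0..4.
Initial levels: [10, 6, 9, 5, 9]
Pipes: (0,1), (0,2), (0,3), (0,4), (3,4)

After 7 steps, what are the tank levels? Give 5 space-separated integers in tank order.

Step 1: flows [0->1,0->2,0->3,0->4,4->3] -> levels [6 7 10 7 9]
Step 2: flows [1->0,2->0,3->0,4->0,4->3] -> levels [10 6 9 7 7]
Step 3: flows [0->1,0->2,0->3,0->4,3=4] -> levels [6 7 10 8 8]
Step 4: flows [1->0,2->0,3->0,4->0,3=4] -> levels [10 6 9 7 7]
  -> period-2 cycle: step 4 state = step 2 state
  -> state at step 7: (7-2) mod 2 = 1, same as step 3 -> [6 7 10 8 8]

Answer: 6 7 10 8 8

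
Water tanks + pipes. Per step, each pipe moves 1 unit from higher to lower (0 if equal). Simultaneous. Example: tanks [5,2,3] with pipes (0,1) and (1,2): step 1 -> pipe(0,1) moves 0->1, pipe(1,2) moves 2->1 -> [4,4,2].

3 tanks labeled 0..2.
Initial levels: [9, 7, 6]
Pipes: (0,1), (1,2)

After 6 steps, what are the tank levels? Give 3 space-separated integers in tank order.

Step 1: flows [0->1,1->2] -> levels [8 7 7]
Step 2: flows [0->1,1=2] -> levels [7 8 7]
Step 3: flows [1->0,1->2] -> levels [8 6 8]
Step 4: flows [0->1,2->1] -> levels [7 8 7]
  -> period-2 cycle: step 4 state = step 2 state
  -> state at step 6: (6-2) mod 2 = 0, same as step 2 -> [7 8 7]

Answer: 7 8 7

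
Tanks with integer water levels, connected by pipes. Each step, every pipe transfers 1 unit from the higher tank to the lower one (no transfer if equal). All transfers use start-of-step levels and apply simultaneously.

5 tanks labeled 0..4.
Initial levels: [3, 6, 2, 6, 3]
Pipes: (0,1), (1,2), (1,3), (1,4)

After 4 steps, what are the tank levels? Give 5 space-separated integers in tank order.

Step 1: flows [1->0,1->2,1=3,1->4] -> levels [4 3 3 6 4]
Step 2: flows [0->1,1=2,3->1,4->1] -> levels [3 6 3 5 3]
Step 3: flows [1->0,1->2,1->3,1->4] -> levels [4 2 4 6 4]
Step 4: flows [0->1,2->1,3->1,4->1] -> levels [3 6 3 5 3]

Answer: 3 6 3 5 3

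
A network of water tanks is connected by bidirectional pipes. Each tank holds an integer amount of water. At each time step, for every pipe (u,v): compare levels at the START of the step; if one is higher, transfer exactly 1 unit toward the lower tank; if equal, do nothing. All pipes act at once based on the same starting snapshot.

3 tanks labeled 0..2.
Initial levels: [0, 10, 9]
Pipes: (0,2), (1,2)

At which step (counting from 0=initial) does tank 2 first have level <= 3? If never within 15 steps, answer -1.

Step 1: flows [2->0,1->2] -> levels [1 9 9]
Step 2: flows [2->0,1=2] -> levels [2 9 8]
Step 3: flows [2->0,1->2] -> levels [3 8 8]
Step 4: flows [2->0,1=2] -> levels [4 8 7]
Step 5: flows [2->0,1->2] -> levels [5 7 7]
Step 6: flows [2->0,1=2] -> levels [6 7 6]
Step 7: flows [0=2,1->2] -> levels [6 6 7]
Step 8: flows [2->0,2->1] -> levels [7 7 5]
Step 9: flows [0->2,1->2] -> levels [6 6 7]
  -> period-2 cycle (repeats step 7); tank 2 never drops to <=3
Tank 2 never reaches <=3 within 15 steps

Answer: -1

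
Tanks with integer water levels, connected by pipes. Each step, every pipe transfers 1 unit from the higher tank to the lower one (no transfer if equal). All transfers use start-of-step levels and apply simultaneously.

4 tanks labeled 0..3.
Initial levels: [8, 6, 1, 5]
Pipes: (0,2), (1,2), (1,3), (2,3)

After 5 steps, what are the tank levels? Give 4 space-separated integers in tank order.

Step 1: flows [0->2,1->2,1->3,3->2] -> levels [7 4 4 5]
Step 2: flows [0->2,1=2,3->1,3->2] -> levels [6 5 6 3]
Step 3: flows [0=2,2->1,1->3,2->3] -> levels [6 5 4 5]
Step 4: flows [0->2,1->2,1=3,3->2] -> levels [5 4 7 4]
Step 5: flows [2->0,2->1,1=3,2->3] -> levels [6 5 4 5]

Answer: 6 5 4 5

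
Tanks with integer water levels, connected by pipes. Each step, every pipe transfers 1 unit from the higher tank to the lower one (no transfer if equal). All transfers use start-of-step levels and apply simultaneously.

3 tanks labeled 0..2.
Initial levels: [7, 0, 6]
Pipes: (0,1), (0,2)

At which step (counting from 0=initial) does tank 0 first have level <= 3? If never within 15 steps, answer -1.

Step 1: flows [0->1,0->2] -> levels [5 1 7]
Step 2: flows [0->1,2->0] -> levels [5 2 6]
Step 3: flows [0->1,2->0] -> levels [5 3 5]
Step 4: flows [0->1,0=2] -> levels [4 4 5]
Step 5: flows [0=1,2->0] -> levels [5 4 4]
Step 6: flows [0->1,0->2] -> levels [3 5 5]
Tank 0 first reaches <=3 at step 6

Answer: 6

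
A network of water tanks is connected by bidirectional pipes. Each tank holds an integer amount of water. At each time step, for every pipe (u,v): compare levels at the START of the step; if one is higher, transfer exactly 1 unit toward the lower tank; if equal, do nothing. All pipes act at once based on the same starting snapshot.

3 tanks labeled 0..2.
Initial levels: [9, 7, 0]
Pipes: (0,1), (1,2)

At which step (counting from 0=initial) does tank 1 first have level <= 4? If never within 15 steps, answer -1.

Answer: 7

Derivation:
Step 1: flows [0->1,1->2] -> levels [8 7 1]
Step 2: flows [0->1,1->2] -> levels [7 7 2]
Step 3: flows [0=1,1->2] -> levels [7 6 3]
Step 4: flows [0->1,1->2] -> levels [6 6 4]
Step 5: flows [0=1,1->2] -> levels [6 5 5]
Step 6: flows [0->1,1=2] -> levels [5 6 5]
Step 7: flows [1->0,1->2] -> levels [6 4 6]
Tank 1 first reaches <=4 at step 7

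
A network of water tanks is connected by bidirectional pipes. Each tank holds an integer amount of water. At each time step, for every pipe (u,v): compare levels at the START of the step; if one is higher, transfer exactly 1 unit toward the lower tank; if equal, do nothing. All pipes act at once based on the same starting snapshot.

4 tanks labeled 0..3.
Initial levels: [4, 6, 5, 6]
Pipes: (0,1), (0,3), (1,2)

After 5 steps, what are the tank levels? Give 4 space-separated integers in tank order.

Step 1: flows [1->0,3->0,1->2] -> levels [6 4 6 5]
Step 2: flows [0->1,0->3,2->1] -> levels [4 6 5 6]
  -> period-2 cycle: step 2 state = step 0 state
  -> state at step 5: (5-0) mod 2 = 1, same as step 1 -> [6 4 6 5]

Answer: 6 4 6 5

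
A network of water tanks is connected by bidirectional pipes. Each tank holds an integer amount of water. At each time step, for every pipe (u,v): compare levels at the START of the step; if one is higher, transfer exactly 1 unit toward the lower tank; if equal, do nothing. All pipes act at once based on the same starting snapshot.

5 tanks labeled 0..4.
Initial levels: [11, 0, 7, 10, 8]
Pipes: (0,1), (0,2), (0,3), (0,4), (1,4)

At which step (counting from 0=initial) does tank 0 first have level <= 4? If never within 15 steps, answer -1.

Answer: 6

Derivation:
Step 1: flows [0->1,0->2,0->3,0->4,4->1] -> levels [7 2 8 11 8]
Step 2: flows [0->1,2->0,3->0,4->0,4->1] -> levels [9 4 7 10 6]
Step 3: flows [0->1,0->2,3->0,0->4,4->1] -> levels [7 6 8 9 6]
Step 4: flows [0->1,2->0,3->0,0->4,1=4] -> levels [7 7 7 8 7]
Step 5: flows [0=1,0=2,3->0,0=4,1=4] -> levels [8 7 7 7 7]
Step 6: flows [0->1,0->2,0->3,0->4,1=4] -> levels [4 8 8 8 8]
Tank 0 first reaches <=4 at step 6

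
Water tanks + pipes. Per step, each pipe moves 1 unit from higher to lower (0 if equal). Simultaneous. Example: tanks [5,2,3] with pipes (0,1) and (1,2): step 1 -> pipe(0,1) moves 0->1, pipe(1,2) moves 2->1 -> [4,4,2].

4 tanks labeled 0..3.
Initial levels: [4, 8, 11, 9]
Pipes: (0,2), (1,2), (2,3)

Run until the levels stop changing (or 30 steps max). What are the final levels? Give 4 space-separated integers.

Step 1: flows [2->0,2->1,2->3] -> levels [5 9 8 10]
Step 2: flows [2->0,1->2,3->2] -> levels [6 8 9 9]
Step 3: flows [2->0,2->1,2=3] -> levels [7 9 7 9]
Step 4: flows [0=2,1->2,3->2] -> levels [7 8 9 8]
Step 5: flows [2->0,2->1,2->3] -> levels [8 9 6 9]
Step 6: flows [0->2,1->2,3->2] -> levels [7 8 9 8]
  -> period-2 cycle: step 6 state = step 4 state; never stabilizes
  -> state at step 30: (30-4) mod 2 = 0, same as step 4 -> [7 8 9 8]

Answer: 7 8 9 8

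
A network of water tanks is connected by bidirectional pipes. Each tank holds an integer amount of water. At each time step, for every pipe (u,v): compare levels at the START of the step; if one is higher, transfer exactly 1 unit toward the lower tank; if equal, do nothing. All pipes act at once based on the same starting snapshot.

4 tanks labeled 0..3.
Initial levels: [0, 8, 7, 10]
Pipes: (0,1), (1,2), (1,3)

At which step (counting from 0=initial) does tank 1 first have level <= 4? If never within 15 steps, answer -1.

Answer: 7

Derivation:
Step 1: flows [1->0,1->2,3->1] -> levels [1 7 8 9]
Step 2: flows [1->0,2->1,3->1] -> levels [2 8 7 8]
Step 3: flows [1->0,1->2,1=3] -> levels [3 6 8 8]
Step 4: flows [1->0,2->1,3->1] -> levels [4 7 7 7]
Step 5: flows [1->0,1=2,1=3] -> levels [5 6 7 7]
Step 6: flows [1->0,2->1,3->1] -> levels [6 7 6 6]
Step 7: flows [1->0,1->2,1->3] -> levels [7 4 7 7]
Tank 1 first reaches <=4 at step 7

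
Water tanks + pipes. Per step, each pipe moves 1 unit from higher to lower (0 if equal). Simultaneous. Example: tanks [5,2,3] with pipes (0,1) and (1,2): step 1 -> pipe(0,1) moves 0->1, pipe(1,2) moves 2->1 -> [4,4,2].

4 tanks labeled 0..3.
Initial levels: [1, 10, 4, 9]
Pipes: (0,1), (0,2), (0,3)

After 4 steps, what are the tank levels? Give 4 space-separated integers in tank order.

Step 1: flows [1->0,2->0,3->0] -> levels [4 9 3 8]
Step 2: flows [1->0,0->2,3->0] -> levels [5 8 4 7]
Step 3: flows [1->0,0->2,3->0] -> levels [6 7 5 6]
Step 4: flows [1->0,0->2,0=3] -> levels [6 6 6 6]

Answer: 6 6 6 6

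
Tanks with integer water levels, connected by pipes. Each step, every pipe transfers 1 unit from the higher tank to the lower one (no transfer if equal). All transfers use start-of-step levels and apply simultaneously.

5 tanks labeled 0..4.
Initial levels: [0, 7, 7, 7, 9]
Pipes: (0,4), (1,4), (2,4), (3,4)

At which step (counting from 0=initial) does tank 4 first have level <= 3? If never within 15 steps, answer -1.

Answer: -1

Derivation:
Step 1: flows [4->0,4->1,4->2,4->3] -> levels [1 8 8 8 5]
Step 2: flows [4->0,1->4,2->4,3->4] -> levels [2 7 7 7 7]
Step 3: flows [4->0,1=4,2=4,3=4] -> levels [3 7 7 7 6]
Step 4: flows [4->0,1->4,2->4,3->4] -> levels [4 6 6 6 8]
Step 5: flows [4->0,4->1,4->2,4->3] -> levels [5 7 7 7 4]
Step 6: flows [0->4,1->4,2->4,3->4] -> levels [4 6 6 6 8]
  -> period-2 cycle (repeats step 4); tank 4 never drops to <=3
Tank 4 never reaches <=3 within 15 steps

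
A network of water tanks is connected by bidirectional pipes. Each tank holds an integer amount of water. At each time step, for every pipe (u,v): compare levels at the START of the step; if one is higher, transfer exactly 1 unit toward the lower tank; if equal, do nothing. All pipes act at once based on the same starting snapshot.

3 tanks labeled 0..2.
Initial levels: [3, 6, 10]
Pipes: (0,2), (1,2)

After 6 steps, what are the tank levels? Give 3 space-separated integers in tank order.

Answer: 6 6 7

Derivation:
Step 1: flows [2->0,2->1] -> levels [4 7 8]
Step 2: flows [2->0,2->1] -> levels [5 8 6]
Step 3: flows [2->0,1->2] -> levels [6 7 6]
Step 4: flows [0=2,1->2] -> levels [6 6 7]
Step 5: flows [2->0,2->1] -> levels [7 7 5]
Step 6: flows [0->2,1->2] -> levels [6 6 7]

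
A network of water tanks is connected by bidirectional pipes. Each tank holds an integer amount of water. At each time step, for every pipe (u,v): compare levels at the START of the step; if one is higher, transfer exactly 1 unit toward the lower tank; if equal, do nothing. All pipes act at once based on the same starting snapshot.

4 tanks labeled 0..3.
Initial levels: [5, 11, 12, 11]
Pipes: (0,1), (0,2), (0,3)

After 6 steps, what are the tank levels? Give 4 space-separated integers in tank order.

Answer: 11 9 10 9

Derivation:
Step 1: flows [1->0,2->0,3->0] -> levels [8 10 11 10]
Step 2: flows [1->0,2->0,3->0] -> levels [11 9 10 9]
Step 3: flows [0->1,0->2,0->3] -> levels [8 10 11 10]
  -> period-2 cycle: step 3 state = step 1 state
  -> state at step 6: (6-1) mod 2 = 1, same as step 2 -> [11 9 10 9]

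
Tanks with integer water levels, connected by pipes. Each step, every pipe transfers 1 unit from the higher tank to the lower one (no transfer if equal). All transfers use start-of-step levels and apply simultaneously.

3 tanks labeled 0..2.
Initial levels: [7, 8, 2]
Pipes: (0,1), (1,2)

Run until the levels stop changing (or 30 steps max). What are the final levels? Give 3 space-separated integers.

Step 1: flows [1->0,1->2] -> levels [8 6 3]
Step 2: flows [0->1,1->2] -> levels [7 6 4]
Step 3: flows [0->1,1->2] -> levels [6 6 5]
Step 4: flows [0=1,1->2] -> levels [6 5 6]
Step 5: flows [0->1,2->1] -> levels [5 7 5]
Step 6: flows [1->0,1->2] -> levels [6 5 6]
  -> period-2 cycle: step 6 state = step 4 state; never stabilizes
  -> state at step 30: (30-4) mod 2 = 0, same as step 4 -> [6 5 6]

Answer: 6 5 6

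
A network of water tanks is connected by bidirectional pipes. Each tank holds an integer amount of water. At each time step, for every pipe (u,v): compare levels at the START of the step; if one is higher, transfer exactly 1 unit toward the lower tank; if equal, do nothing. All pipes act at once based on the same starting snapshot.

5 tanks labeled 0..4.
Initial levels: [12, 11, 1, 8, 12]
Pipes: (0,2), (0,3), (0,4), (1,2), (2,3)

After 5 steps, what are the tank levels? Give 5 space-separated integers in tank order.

Answer: 7 8 10 9 10

Derivation:
Step 1: flows [0->2,0->3,0=4,1->2,3->2] -> levels [10 10 4 8 12]
Step 2: flows [0->2,0->3,4->0,1->2,3->2] -> levels [9 9 7 8 11]
Step 3: flows [0->2,0->3,4->0,1->2,3->2] -> levels [8 8 10 8 10]
Step 4: flows [2->0,0=3,4->0,2->1,2->3] -> levels [10 9 7 9 9]
Step 5: flows [0->2,0->3,0->4,1->2,3->2] -> levels [7 8 10 9 10]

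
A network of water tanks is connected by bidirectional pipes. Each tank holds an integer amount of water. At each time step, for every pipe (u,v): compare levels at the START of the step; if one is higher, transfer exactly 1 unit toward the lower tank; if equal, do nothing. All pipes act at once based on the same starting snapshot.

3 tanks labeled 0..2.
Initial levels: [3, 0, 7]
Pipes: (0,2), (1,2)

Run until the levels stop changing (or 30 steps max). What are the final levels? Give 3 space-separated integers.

Step 1: flows [2->0,2->1] -> levels [4 1 5]
Step 2: flows [2->0,2->1] -> levels [5 2 3]
Step 3: flows [0->2,2->1] -> levels [4 3 3]
Step 4: flows [0->2,1=2] -> levels [3 3 4]
Step 5: flows [2->0,2->1] -> levels [4 4 2]
Step 6: flows [0->2,1->2] -> levels [3 3 4]
  -> period-2 cycle: step 6 state = step 4 state; never stabilizes
  -> state at step 30: (30-4) mod 2 = 0, same as step 4 -> [3 3 4]

Answer: 3 3 4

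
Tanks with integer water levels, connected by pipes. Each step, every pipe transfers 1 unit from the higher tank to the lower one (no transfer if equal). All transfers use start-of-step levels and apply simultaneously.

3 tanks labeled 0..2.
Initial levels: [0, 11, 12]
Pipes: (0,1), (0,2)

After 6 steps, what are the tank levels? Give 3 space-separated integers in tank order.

Answer: 9 7 7

Derivation:
Step 1: flows [1->0,2->0] -> levels [2 10 11]
Step 2: flows [1->0,2->0] -> levels [4 9 10]
Step 3: flows [1->0,2->0] -> levels [6 8 9]
Step 4: flows [1->0,2->0] -> levels [8 7 8]
Step 5: flows [0->1,0=2] -> levels [7 8 8]
Step 6: flows [1->0,2->0] -> levels [9 7 7]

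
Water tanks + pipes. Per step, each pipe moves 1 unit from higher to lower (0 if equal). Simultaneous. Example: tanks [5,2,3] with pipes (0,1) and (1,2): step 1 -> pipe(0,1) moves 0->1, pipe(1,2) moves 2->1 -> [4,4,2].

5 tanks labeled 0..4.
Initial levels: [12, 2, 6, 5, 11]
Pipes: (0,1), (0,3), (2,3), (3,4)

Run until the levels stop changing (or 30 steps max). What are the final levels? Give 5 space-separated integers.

Answer: 5 7 7 9 8

Derivation:
Step 1: flows [0->1,0->3,2->3,4->3] -> levels [10 3 5 8 10]
Step 2: flows [0->1,0->3,3->2,4->3] -> levels [8 4 6 9 9]
Step 3: flows [0->1,3->0,3->2,3=4] -> levels [8 5 7 7 9]
Step 4: flows [0->1,0->3,2=3,4->3] -> levels [6 6 7 9 8]
Step 5: flows [0=1,3->0,3->2,3->4] -> levels [7 6 8 6 9]
Step 6: flows [0->1,0->3,2->3,4->3] -> levels [5 7 7 9 8]
Step 7: flows [1->0,3->0,3->2,3->4] -> levels [7 6 8 6 9]
  -> period-2 cycle: step 7 state = step 5 state; never stabilizes
  -> state at step 30: (30-5) mod 2 = 1, same as step 6 -> [5 7 7 9 8]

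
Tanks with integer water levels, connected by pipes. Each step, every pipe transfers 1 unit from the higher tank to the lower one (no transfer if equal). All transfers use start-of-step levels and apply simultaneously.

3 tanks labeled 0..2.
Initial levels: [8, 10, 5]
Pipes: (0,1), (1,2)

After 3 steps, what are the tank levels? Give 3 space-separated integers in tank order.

Answer: 8 7 8

Derivation:
Step 1: flows [1->0,1->2] -> levels [9 8 6]
Step 2: flows [0->1,1->2] -> levels [8 8 7]
Step 3: flows [0=1,1->2] -> levels [8 7 8]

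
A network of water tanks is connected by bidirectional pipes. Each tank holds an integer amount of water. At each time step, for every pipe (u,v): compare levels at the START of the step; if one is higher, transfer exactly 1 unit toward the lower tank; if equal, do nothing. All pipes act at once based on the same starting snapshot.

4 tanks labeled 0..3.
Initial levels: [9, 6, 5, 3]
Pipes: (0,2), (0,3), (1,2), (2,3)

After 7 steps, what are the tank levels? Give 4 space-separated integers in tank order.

Step 1: flows [0->2,0->3,1->2,2->3] -> levels [7 5 6 5]
Step 2: flows [0->2,0->3,2->1,2->3] -> levels [5 6 5 7]
Step 3: flows [0=2,3->0,1->2,3->2] -> levels [6 5 7 5]
Step 4: flows [2->0,0->3,2->1,2->3] -> levels [6 6 4 7]
Step 5: flows [0->2,3->0,1->2,3->2] -> levels [6 5 7 5]
  -> period-2 cycle: step 5 state = step 3 state
  -> state at step 7: (7-3) mod 2 = 0, same as step 3 -> [6 5 7 5]

Answer: 6 5 7 5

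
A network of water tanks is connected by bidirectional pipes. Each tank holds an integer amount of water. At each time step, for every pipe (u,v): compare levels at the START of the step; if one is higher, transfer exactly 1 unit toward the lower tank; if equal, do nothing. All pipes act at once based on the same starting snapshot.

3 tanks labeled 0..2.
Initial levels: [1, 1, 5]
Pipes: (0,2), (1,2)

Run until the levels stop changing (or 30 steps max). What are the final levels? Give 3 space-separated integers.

Answer: 3 3 1

Derivation:
Step 1: flows [2->0,2->1] -> levels [2 2 3]
Step 2: flows [2->0,2->1] -> levels [3 3 1]
Step 3: flows [0->2,1->2] -> levels [2 2 3]
  -> period-2 cycle: step 3 state = step 1 state; never stabilizes
  -> state at step 30: (30-1) mod 2 = 1, same as step 2 -> [3 3 1]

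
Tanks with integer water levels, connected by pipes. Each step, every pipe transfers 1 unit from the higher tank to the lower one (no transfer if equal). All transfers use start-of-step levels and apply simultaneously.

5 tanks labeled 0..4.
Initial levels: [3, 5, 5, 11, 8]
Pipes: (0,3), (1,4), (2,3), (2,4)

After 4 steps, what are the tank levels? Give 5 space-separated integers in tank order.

Step 1: flows [3->0,4->1,3->2,4->2] -> levels [4 6 7 9 6]
Step 2: flows [3->0,1=4,3->2,2->4] -> levels [5 6 7 7 7]
Step 3: flows [3->0,4->1,2=3,2=4] -> levels [6 7 7 6 6]
Step 4: flows [0=3,1->4,2->3,2->4] -> levels [6 6 5 7 8]

Answer: 6 6 5 7 8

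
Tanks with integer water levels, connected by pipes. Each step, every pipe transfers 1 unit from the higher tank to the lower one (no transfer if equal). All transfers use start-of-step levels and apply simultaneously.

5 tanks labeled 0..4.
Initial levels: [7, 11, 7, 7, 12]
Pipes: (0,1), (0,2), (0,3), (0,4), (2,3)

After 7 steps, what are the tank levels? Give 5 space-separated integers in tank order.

Answer: 8 9 9 9 9

Derivation:
Step 1: flows [1->0,0=2,0=3,4->0,2=3] -> levels [9 10 7 7 11]
Step 2: flows [1->0,0->2,0->3,4->0,2=3] -> levels [9 9 8 8 10]
Step 3: flows [0=1,0->2,0->3,4->0,2=3] -> levels [8 9 9 9 9]
Step 4: flows [1->0,2->0,3->0,4->0,2=3] -> levels [12 8 8 8 8]
Step 5: flows [0->1,0->2,0->3,0->4,2=3] -> levels [8 9 9 9 9]
  -> period-2 cycle: step 5 state = step 3 state
  -> state at step 7: (7-3) mod 2 = 0, same as step 3 -> [8 9 9 9 9]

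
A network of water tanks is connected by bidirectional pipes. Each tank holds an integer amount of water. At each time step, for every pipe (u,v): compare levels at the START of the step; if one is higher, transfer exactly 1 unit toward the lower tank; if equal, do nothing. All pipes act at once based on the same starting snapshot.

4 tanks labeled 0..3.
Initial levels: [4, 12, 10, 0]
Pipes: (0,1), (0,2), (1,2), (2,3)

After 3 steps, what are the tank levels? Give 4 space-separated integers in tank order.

Step 1: flows [1->0,2->0,1->2,2->3] -> levels [6 10 9 1]
Step 2: flows [1->0,2->0,1->2,2->3] -> levels [8 8 8 2]
Step 3: flows [0=1,0=2,1=2,2->3] -> levels [8 8 7 3]

Answer: 8 8 7 3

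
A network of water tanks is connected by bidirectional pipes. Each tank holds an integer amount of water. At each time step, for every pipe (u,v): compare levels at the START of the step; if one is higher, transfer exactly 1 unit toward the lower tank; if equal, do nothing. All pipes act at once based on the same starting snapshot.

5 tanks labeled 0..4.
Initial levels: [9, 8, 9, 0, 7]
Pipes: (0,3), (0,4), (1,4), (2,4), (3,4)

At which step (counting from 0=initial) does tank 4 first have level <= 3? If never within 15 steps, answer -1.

Step 1: flows [0->3,0->4,1->4,2->4,4->3] -> levels [7 7 8 2 9]
Step 2: flows [0->3,4->0,4->1,4->2,4->3] -> levels [7 8 9 4 5]
Step 3: flows [0->3,0->4,1->4,2->4,4->3] -> levels [5 7 8 6 7]
Step 4: flows [3->0,4->0,1=4,2->4,4->3] -> levels [7 7 7 6 6]
Step 5: flows [0->3,0->4,1->4,2->4,3=4] -> levels [5 6 6 7 9]
Step 6: flows [3->0,4->0,4->1,4->2,4->3] -> levels [7 7 7 7 5]
Step 7: flows [0=3,0->4,1->4,2->4,3->4] -> levels [6 6 6 6 9]
Step 8: flows [0=3,4->0,4->1,4->2,4->3] -> levels [7 7 7 7 5]
  -> period-2 cycle (repeats step 6); tank 4 never drops to <=3
Tank 4 never reaches <=3 within 15 steps

Answer: -1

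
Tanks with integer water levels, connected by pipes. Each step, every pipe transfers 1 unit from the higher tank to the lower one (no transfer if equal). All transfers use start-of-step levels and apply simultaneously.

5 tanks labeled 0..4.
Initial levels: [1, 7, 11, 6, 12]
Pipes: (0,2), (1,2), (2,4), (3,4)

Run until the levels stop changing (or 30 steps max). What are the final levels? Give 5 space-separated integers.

Step 1: flows [2->0,2->1,4->2,4->3] -> levels [2 8 10 7 10]
Step 2: flows [2->0,2->1,2=4,4->3] -> levels [3 9 8 8 9]
Step 3: flows [2->0,1->2,4->2,4->3] -> levels [4 8 9 9 7]
Step 4: flows [2->0,2->1,2->4,3->4] -> levels [5 9 6 8 9]
Step 5: flows [2->0,1->2,4->2,4->3] -> levels [6 8 7 9 7]
Step 6: flows [2->0,1->2,2=4,3->4] -> levels [7 7 7 8 8]
Step 7: flows [0=2,1=2,4->2,3=4] -> levels [7 7 8 8 7]
Step 8: flows [2->0,2->1,2->4,3->4] -> levels [8 8 5 7 9]
Step 9: flows [0->2,1->2,4->2,4->3] -> levels [7 7 8 8 7]
  -> period-2 cycle: step 9 state = step 7 state; never stabilizes
  -> state at step 30: (30-7) mod 2 = 1, same as step 8 -> [8 8 5 7 9]

Answer: 8 8 5 7 9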